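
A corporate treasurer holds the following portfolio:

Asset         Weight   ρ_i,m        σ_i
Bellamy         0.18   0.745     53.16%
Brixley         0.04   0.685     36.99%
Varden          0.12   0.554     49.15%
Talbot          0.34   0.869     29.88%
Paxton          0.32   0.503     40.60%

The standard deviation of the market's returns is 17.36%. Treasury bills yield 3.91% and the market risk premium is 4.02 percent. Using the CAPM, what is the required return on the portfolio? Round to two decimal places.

β_Bellamy = 0.745 × 53.16% / 17.36% = 2.2813
β_Brixley = 0.685 × 36.99% / 17.36% = 1.4596
β_Varden = 0.554 × 49.15% / 17.36% = 1.5685
β_Talbot = 0.869 × 29.88% / 17.36% = 1.4957
β_Paxton = 0.503 × 40.60% / 17.36% = 1.1764
β_P = Σ w_i β_i = 0.18×2.2813 + 0.04×1.4596 + 0.12×1.5685 + 0.34×1.4957 + 0.32×1.1764 = 1.5422
E(R_P) = R_f + β_P × MRP = 3.91% + 1.5422 × 4.02% = 10.11%

10.11%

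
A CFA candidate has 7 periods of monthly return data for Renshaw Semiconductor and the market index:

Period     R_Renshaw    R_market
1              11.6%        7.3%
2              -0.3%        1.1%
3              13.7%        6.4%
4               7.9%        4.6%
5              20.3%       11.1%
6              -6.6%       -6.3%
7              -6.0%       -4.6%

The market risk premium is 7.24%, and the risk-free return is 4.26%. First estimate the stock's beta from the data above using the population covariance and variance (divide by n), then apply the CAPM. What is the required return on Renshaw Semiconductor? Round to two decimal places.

15.72%

Mean R_i = (11.6 − 0.3 + 13.7 + 7.9 + 20.3 − 6.6 − 6.0) / 7 = 5.8000%
Mean R_m = (7.3 + 1.1 + 6.4 + 4.6 + 11.1 − 6.3 − 4.6) / 7 = 2.8000%
Σ(R_i − R̄_i)(R_m − R̄_m) = 389.2000  ⇒  Cov = 389.2000 / 7 = 55.6000
Σ(R_m − R̄_m)² = 245.8000  ⇒  Var(R_m) = 245.8000 / 7 = 35.1143
β = Cov / Var(R_m) = 55.6000 / 35.1143 = 1.5834
E(R) = R_f + β × MRP = 4.26% + 1.5834 × 7.24% = 15.72%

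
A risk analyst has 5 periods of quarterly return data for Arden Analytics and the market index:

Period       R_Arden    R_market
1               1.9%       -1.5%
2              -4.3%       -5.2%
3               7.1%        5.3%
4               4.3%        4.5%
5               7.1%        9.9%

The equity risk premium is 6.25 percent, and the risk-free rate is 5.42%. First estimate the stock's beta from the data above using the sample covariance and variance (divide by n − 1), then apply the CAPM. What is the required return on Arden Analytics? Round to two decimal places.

Mean R_i = (1.9 − 4.3 + 7.1 + 4.3 + 7.1) / 5 = 3.2200%
Mean R_m = (-1.5 − 5.2 + 5.3 + 4.5 + 9.9) / 5 = 2.6000%
Σ(R_i − R̄_i)(R_m − R̄_m) = 104.9200  ⇒  Cov = 104.9200 / 4 = 26.2300
Σ(R_m − R̄_m)² = 141.8400  ⇒  Var(R_m) = 141.8400 / 4 = 35.4600
β = Cov / Var(R_m) = 26.2300 / 35.4600 = 0.7397
E(R) = R_f + β × MRP = 5.42% + 0.7397 × 6.25% = 10.04%

10.04%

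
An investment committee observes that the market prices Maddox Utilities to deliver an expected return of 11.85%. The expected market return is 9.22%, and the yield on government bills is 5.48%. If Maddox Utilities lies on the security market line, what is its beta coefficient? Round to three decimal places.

MRP = 9.22% − 5.48% = 3.74%
β = (E(R) − R_f) / MRP = (11.85% − 5.48%) / 3.74% = 6.37% / 3.74% = 1.703

1.703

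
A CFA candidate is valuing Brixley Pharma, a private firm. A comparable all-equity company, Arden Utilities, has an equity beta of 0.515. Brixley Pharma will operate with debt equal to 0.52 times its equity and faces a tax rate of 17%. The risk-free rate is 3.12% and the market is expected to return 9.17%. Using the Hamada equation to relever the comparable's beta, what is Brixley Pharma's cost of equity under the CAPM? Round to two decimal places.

β_L = β_U × [1 + (1 − t)(D/E)] = 0.515 × [1 + (1 − 0.17) × 0.52]
    = 0.515 × [1 + 0.83 × 0.52] = 0.515 × 1.4316 = 0.7373
MRP = 9.17% − 3.12% = 6.05%
E(R) = R_f + β_L × MRP = 3.12% + 0.7373 × 6.05% = 7.58%

7.58%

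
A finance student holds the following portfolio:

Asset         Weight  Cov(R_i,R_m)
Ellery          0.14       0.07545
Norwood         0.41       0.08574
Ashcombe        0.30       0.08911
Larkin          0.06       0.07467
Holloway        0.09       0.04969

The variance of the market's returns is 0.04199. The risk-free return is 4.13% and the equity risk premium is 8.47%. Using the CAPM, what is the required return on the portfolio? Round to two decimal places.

20.55%

β_Ellery = 0.07545 / 0.04199 = 1.7969
β_Norwood = 0.08574 / 0.04199 = 2.0419
β_Ashcombe = 0.08911 / 0.04199 = 2.1222
β_Larkin = 0.07467 / 0.04199 = 1.7783
β_Holloway = 0.04969 / 0.04199 = 1.1834
β_P = Σ w_i β_i = 0.14×1.7969 + 0.41×2.0419 + 0.30×2.1222 + 0.06×1.7783 + 0.09×1.1834 = 1.9386
E(R_P) = R_f + β_P × MRP = 4.13% + 1.9386 × 8.47% = 20.55%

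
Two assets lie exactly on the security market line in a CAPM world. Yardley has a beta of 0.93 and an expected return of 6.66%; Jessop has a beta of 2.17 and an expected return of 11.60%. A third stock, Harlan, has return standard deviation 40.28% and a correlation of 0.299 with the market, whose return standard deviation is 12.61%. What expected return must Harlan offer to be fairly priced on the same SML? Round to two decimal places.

MRP = (11.60% − 6.66%) / (2.17 − 0.93) = 3.9839%
R_f = 6.66% − 0.93 × 3.9839% = 2.9550%
β_Harlan = ρ·σ_i/σ_m = 0.299 × 40.28 / 12.61 = 0.9551
E(R_Harlan) = R_f + β × MRP = 2.9550% + 0.9551 × 3.9839% = 6.76%

6.76%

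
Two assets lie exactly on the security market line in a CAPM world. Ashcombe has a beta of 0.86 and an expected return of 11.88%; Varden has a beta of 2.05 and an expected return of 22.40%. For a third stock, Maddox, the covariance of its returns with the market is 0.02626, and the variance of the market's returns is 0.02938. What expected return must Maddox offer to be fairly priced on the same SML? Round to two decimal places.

MRP = (22.40% − 11.88%) / (2.05 − 0.86) = 8.8403%
R_f = 11.88% − 0.86 × 8.8403% = 4.2773%
β_Maddox = Cov / Var(R_m) = 0.02626 / 0.02938 = 0.8938
E(R_Maddox) = R_f + β × MRP = 4.2773% + 0.8938 × 8.8403% = 12.18%

12.18%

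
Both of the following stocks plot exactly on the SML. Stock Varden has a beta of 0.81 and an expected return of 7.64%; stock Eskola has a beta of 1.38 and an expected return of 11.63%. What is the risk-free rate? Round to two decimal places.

Both satisfy E(R) = R_f + β·MRP, so the slope of the SML is
MRP = (11.63% − 7.64%) / (1.38 − 0.81) = 3.99% / 0.57 = 7.0000%
R_f = E(R_Varden) − β_Varden·MRP = 7.64% − 0.81 × 7.0000% = 1.9700%

1.97%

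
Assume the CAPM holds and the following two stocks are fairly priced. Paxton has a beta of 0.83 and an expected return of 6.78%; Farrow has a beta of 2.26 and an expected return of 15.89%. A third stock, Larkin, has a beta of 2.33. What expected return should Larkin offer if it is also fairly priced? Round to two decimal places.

16.34%

MRP (SML slope) = (15.89% − 6.78%) / (2.26 − 0.83) = 9.11% / 1.43 = 6.3706%
R_f (intercept) = 6.78% − 0.83 × 6.3706% = 1.4924%
E(R_Larkin) = R_f + β × MRP = 1.4924% + 2.33 × 6.3706% = 16.34%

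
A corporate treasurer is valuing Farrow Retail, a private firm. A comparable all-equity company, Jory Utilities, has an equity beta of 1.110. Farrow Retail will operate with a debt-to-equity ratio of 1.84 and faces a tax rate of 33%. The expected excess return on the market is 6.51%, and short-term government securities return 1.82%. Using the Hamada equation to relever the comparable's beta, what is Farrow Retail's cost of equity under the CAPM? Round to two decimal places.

17.95%

β_L = β_U × [1 + (1 − t)(D/E)] = 1.110 × [1 + (1 − 0.33) × 1.84]
    = 1.110 × [1 + 0.67 × 1.84] = 1.110 × 2.2328 = 2.4784
E(R) = R_f + β_L × MRP = 1.82% + 2.4784 × 6.51% = 17.95%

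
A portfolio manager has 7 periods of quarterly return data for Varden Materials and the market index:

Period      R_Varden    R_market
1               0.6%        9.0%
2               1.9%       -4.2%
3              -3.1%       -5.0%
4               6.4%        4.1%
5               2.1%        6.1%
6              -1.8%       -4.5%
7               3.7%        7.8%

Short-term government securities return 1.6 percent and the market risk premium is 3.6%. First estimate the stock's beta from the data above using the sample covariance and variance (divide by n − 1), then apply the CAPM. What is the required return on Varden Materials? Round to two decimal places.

2.68%

Mean R_i = (0.6 + 1.9 − 3.1 + 6.4 + 2.1 − 1.8 + 3.7) / 7 = 1.4000%
Mean R_m = (9.0 − 4.2 − 5.0 + 4.1 + 6.1 − 4.5 + 7.8) / 7 = 1.9000%
Σ(R_i − R̄_i)(R_m − R̄_m) = 70.3100  ⇒  Cov = 70.3100 / 6 = 11.7183
Σ(R_m − R̄_m)² = 233.4800  ⇒  Var(R_m) = 233.4800 / 6 = 38.9133
β = Cov / Var(R_m) = 11.7183 / 38.9133 = 0.3011
E(R) = R_f + β × MRP = 1.6% + 0.3011 × 3.6% = 2.68%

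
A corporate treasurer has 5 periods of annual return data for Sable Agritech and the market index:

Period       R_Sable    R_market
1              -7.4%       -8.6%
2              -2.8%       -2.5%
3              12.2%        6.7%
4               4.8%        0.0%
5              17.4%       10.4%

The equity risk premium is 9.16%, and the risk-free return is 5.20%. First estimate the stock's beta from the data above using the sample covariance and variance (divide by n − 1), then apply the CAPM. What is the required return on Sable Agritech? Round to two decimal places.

17.53%

Mean R_i = (-7.4 − 2.8 + 12.2 + 4.8 + 17.4) / 5 = 4.8400%
Mean R_m = (-8.6 − 2.5 + 6.7 + 0.0 + 10.4) / 5 = 1.2000%
Σ(R_i − R̄_i)(R_m − R̄_m) = 304.3000  ⇒  Cov = 304.3000 / 4 = 76.0750
Σ(R_m − R̄_m)² = 226.0600  ⇒  Var(R_m) = 226.0600 / 4 = 56.5150
β = Cov / Var(R_m) = 76.0750 / 56.5150 = 1.3461
E(R) = R_f + β × MRP = 5.20% + 1.3461 × 9.16% = 17.53%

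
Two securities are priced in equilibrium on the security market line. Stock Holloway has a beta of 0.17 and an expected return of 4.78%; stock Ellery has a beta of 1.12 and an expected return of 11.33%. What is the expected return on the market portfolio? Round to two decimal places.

Both satisfy E(R) = R_f + β·MRP, so the slope of the SML is
MRP = (11.33% − 4.78%) / (1.12 − 0.17) = 6.55% / 0.95 = 6.8947%
R_f = E(R_Holloway) − β_Holloway·MRP = 4.78% − 0.17 × 6.8947% = 3.6079%
E(R_m) = R_f + MRP = 3.6079% + 6.8947% = 10.50%

10.50%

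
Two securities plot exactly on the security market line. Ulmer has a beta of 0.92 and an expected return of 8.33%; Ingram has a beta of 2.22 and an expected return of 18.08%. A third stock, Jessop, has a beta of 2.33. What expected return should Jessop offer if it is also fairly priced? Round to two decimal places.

MRP (SML slope) = (18.08% − 8.33%) / (2.22 − 0.92) = 9.75% / 1.30 = 7.5000%
R_f (intercept) = 8.33% − 0.92 × 7.5000% = 1.4300%
E(R_Jessop) = R_f + β × MRP = 1.4300% + 2.33 × 7.5000% = 18.91%

18.91%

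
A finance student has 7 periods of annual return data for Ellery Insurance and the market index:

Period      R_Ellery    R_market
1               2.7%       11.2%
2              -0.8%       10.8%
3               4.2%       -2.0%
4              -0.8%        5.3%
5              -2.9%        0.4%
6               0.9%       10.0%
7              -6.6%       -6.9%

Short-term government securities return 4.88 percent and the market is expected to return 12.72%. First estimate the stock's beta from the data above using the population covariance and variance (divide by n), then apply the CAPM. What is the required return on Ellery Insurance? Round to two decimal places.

Mean R_i = (2.7 − 0.8 + 4.2 − 0.8 − 2.9 + 0.9 − 6.6) / 7 = -0.4714%
Mean R_m = (11.2 + 10.8 − 2.0 + 5.3 + 0.4 + 10.0 − 6.9) / 7 = 4.1143%
Σ(R_i − R̄_i)(R_m − R̄_m) = 75.9171  ⇒  Cov = 75.9171 / 7 = 10.8453
Σ(R_m − R̄_m)² = 303.4486  ⇒  Var(R_m) = 303.4486 / 7 = 43.3498
β = Cov / Var(R_m) = 10.8453 / 43.3498 = 0.2502
MRP = 12.72% − 4.88% = 7.84%
E(R) = R_f + β × MRP = 4.88% + 0.2502 × 7.84% = 6.84%

6.84%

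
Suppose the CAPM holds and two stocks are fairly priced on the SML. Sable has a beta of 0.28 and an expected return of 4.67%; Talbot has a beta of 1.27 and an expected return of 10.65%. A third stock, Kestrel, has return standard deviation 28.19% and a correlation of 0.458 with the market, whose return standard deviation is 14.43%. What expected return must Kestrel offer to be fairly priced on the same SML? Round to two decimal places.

MRP = (10.65% − 4.67%) / (1.27 − 0.28) = 6.0404%
R_f = 4.67% − 0.28 × 6.0404% = 2.9787%
β_Kestrel = ρ·σ_i/σ_m = 0.458 × 28.19 / 14.43 = 0.8947
E(R_Kestrel) = R_f + β × MRP = 2.9787% + 0.8947 × 6.0404% = 8.38%

8.38%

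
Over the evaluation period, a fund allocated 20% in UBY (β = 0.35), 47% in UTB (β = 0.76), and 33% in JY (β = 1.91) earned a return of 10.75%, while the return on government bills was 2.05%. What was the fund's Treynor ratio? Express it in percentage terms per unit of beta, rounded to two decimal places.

β_P = 0.20×0.35 + 0.47×0.76 + 0.33×1.91 = 1.0575
Treynor = (R_P − R_f) / β_P = (10.75% − 2.05%) / 1.0575 = 8.70% / 1.0575 = 8.23%

8.23%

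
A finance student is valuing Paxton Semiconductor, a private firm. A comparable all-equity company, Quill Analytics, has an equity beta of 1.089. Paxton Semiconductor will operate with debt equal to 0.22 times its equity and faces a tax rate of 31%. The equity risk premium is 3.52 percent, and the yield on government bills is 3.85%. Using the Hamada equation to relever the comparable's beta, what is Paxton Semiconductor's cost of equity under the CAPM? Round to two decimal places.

8.27%

β_L = β_U × [1 + (1 − t)(D/E)] = 1.089 × [1 + (1 − 0.31) × 0.22]
    = 1.089 × [1 + 0.69 × 0.22] = 1.089 × 1.1518 = 1.2543
E(R) = R_f + β_L × MRP = 3.85% + 1.2543 × 3.52% = 8.27%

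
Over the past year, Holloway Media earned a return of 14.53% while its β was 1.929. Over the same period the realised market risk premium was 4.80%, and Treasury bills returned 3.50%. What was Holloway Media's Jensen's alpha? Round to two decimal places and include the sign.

+1.77%

CAPM benchmark = R_f + β(R_m − R_f) = 3.50% + 1.929 × 4.80% = 12.75920%
α = actual − benchmark = 14.53% − 12.75920% = +1.77%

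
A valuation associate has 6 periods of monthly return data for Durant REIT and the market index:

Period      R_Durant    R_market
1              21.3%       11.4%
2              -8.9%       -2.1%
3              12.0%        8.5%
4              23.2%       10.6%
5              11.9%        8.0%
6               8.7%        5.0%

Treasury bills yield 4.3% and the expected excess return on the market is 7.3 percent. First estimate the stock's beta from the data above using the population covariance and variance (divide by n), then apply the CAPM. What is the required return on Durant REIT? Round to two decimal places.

20.86%

Mean R_i = (21.3 − 8.9 + 12.0 + 23.2 + 11.9 + 8.7) / 6 = 11.3667%
Mean R_m = (11.4 − 2.1 + 8.5 + 10.6 + 8.0 + 5.0) / 6 = 6.9000%
Σ(R_i − R̄_i)(R_m − R̄_m) = 277.5500  ⇒  Cov = 277.5500 / 6 = 46.2583
Σ(R_m − R̄_m)² = 122.3200  ⇒  Var(R_m) = 122.3200 / 6 = 20.3867
β = Cov / Var(R_m) = 46.2583 / 20.3867 = 2.2690
E(R) = R_f + β × MRP = 4.3% + 2.2690 × 7.3% = 20.86%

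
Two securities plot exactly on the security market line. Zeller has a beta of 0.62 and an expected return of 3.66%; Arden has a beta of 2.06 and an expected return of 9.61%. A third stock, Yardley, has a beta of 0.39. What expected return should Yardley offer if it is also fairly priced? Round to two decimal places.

2.71%

MRP (SML slope) = (9.61% − 3.66%) / (2.06 − 0.62) = 5.95% / 1.44 = 4.1319%
R_f (intercept) = 3.66% − 0.62 × 4.1319% = 1.0982%
E(R_Yardley) = R_f + β × MRP = 1.0982% + 0.39 × 4.1319% = 2.71%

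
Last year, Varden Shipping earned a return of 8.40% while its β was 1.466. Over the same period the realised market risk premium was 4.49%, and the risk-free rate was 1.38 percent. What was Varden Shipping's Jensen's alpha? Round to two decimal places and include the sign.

+0.44%

CAPM benchmark = R_f + β(R_m − R_f) = 1.38% + 1.466 × 4.49% = 7.96234%
α = actual − benchmark = 8.40% − 7.96234% = +0.44%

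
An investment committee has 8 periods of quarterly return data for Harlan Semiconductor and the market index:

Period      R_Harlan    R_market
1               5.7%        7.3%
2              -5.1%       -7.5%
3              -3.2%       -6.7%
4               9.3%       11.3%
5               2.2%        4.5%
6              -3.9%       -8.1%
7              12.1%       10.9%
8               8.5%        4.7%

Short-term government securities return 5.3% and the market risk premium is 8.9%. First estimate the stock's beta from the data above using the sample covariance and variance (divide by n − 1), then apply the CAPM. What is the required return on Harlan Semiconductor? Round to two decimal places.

12.18%

Mean R_i = (5.7 − 5.1 − 3.2 + 9.3 + 2.2 − 3.9 + 12.1 + 8.5) / 8 = 3.2000%
Mean R_m = (7.3 − 7.5 − 6.7 + 11.3 + 4.5 − 8.1 + 10.9 + 4.7) / 8 = 2.0500%
Σ(R_i − R̄_i)(R_m − R̄_m) = 367.2400  ⇒  Cov = 367.2400 / 7 = 52.4629
Σ(R_m − R̄_m)² = 475.2600  ⇒  Var(R_m) = 475.2600 / 7 = 67.8943
β = Cov / Var(R_m) = 52.4629 / 67.8943 = 0.7727
E(R) = R_f + β × MRP = 5.3% + 0.7727 × 8.9% = 12.18%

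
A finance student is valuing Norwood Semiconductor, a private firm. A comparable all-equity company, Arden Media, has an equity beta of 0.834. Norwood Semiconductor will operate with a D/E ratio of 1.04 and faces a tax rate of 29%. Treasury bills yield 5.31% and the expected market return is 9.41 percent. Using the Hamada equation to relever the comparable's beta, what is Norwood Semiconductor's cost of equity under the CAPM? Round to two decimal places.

11.25%

β_L = β_U × [1 + (1 − t)(D/E)] = 0.834 × [1 + (1 − 0.29) × 1.04]
    = 0.834 × [1 + 0.71 × 1.04] = 0.834 × 1.7384 = 1.4498
MRP = 9.41% − 5.31% = 4.10%
E(R) = R_f + β_L × MRP = 5.31% + 1.4498 × 4.10% = 11.25%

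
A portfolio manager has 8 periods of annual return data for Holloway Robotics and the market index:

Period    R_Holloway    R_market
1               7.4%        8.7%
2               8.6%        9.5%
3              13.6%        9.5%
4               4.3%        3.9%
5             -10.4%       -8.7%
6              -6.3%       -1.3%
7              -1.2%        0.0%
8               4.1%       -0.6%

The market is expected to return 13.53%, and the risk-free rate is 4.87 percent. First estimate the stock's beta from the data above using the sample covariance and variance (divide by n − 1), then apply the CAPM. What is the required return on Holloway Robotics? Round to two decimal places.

14.75%

Mean R_i = (7.4 + 8.6 + 13.6 + 4.3 − 10.4 − 6.3 − 1.2 + 4.1) / 8 = 2.5125%
Mean R_m = (8.7 + 9.5 + 9.5 + 3.9 − 8.7 − 1.3 + 0.0 − 0.6) / 8 = 2.6250%
Σ(R_i − R̄_i)(R_m − R̄_m) = 335.4975  ⇒  Cov = 335.4975 / 7 = 47.9282
Σ(R_m − R̄_m)² = 294.0150  ⇒  Var(R_m) = 294.0150 / 7 = 42.0021
β = Cov / Var(R_m) = 47.9282 / 42.0021 = 1.1411
MRP = 13.53% − 4.87% = 8.66%
E(R) = R_f + β × MRP = 4.87% + 1.1411 × 8.66% = 14.75%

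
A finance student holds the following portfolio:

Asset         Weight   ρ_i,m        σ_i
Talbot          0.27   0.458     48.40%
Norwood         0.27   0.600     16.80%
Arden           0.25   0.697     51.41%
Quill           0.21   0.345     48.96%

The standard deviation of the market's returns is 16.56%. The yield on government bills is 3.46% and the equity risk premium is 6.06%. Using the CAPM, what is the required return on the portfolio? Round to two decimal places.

β_Talbot = 0.458 × 48.40% / 16.56% = 1.3386
β_Norwood = 0.600 × 16.80% / 16.56% = 0.6087
β_Arden = 0.697 × 51.41% / 16.56% = 2.1638
β_Quill = 0.345 × 48.96% / 16.56% = 1.0200
β_P = Σ w_i β_i = 0.27×1.3386 + 0.27×0.6087 + 0.25×2.1638 + 0.21×1.0200 = 1.2809
E(R_P) = R_f + β_P × MRP = 3.46% + 1.2809 × 6.06% = 11.22%

11.22%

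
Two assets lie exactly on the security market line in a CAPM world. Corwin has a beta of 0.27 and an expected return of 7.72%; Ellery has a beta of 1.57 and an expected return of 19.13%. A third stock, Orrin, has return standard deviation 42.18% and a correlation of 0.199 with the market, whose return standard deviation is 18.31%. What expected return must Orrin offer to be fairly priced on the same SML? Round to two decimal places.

9.37%

MRP = (19.13% − 7.72%) / (1.57 − 0.27) = 8.7769%
R_f = 7.72% − 0.27 × 8.7769% = 5.3502%
β_Orrin = ρ·σ_i/σ_m = 0.199 × 42.18 / 18.31 = 0.4584
E(R_Orrin) = R_f + β × MRP = 5.3502% + 0.4584 × 8.7769% = 9.37%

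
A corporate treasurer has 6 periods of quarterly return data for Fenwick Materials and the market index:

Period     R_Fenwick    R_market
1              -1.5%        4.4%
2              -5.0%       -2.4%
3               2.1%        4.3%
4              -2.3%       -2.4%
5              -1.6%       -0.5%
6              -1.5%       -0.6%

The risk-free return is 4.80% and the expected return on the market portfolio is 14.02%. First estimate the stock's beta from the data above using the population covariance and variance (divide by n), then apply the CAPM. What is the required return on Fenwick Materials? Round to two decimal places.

9.77%

Mean R_i = (-1.5 − 5.0 + 2.1 − 2.3 − 1.6 − 1.5) / 6 = -1.6333%
Mean R_m = (4.4 − 2.4 + 4.3 − 2.4 − 0.5 − 0.6) / 6 = 0.4667%
Σ(R_i − R̄_i)(R_m − R̄_m) = 26.2233  ⇒  Cov = 26.2233 / 6 = 4.3706
Σ(R_m − R̄_m)² = 48.6733  ⇒  Var(R_m) = 48.6733 / 6 = 8.1122
β = Cov / Var(R_m) = 4.3706 / 8.1122 = 0.5388
MRP = 14.02% − 4.80% = 9.22%
E(R) = R_f + β × MRP = 4.80% + 0.5388 × 9.22% = 9.77%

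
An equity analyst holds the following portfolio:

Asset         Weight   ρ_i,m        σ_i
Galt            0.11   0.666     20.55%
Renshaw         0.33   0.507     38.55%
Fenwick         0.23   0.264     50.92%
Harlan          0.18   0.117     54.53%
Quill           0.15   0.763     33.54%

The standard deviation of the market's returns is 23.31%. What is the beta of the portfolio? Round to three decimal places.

0.688

β_Galt = 0.666 × 20.55% / 23.31% = 0.5871
β_Renshaw = 0.507 × 38.55% / 23.31% = 0.8385
β_Fenwick = 0.264 × 50.92% / 23.31% = 0.5767
β_Harlan = 0.117 × 54.53% / 23.31% = 0.2737
β_Quill = 0.763 × 33.54% / 23.31% = 1.0979
β_P = Σ w_i β_i = 0.11×0.5871 + 0.33×0.8385 + 0.23×0.5767 + 0.18×0.2737 + 0.15×1.0979 = 0.6879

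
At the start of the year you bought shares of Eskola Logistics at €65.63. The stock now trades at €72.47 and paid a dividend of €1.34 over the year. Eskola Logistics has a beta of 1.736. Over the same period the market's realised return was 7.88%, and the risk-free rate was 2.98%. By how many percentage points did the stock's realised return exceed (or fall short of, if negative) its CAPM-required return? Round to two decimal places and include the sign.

+0.98%

Realised HPR = (P1 + D1 − P0) / P0 = (72.47 + 1.34 − 65.63) / 65.63 = 8.18 / 65.63 = 12.4638%
MRP = 7.88% − 2.98% = 4.90%
CAPM required = R_f + β·MRP = 2.98% + 1.736 × 4.90% = 11.48640%
α = realised − required = 12.4638% − 11.48640% = +0.98%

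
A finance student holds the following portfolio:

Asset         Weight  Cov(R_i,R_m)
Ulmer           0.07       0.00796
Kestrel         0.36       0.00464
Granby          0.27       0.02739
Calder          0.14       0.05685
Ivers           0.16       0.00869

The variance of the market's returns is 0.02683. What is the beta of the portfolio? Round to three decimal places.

0.707

β_Ulmer = 0.00796 / 0.02683 = 0.2967
β_Kestrel = 0.00464 / 0.02683 = 0.1729
β_Granby = 0.02739 / 0.02683 = 1.0209
β_Calder = 0.05685 / 0.02683 = 2.1189
β_Ivers = 0.00869 / 0.02683 = 0.3239
β_P = Σ w_i β_i = 0.07×0.2967 + 0.36×0.1729 + 0.27×1.0209 + 0.14×2.1189 + 0.16×0.3239 = 0.7071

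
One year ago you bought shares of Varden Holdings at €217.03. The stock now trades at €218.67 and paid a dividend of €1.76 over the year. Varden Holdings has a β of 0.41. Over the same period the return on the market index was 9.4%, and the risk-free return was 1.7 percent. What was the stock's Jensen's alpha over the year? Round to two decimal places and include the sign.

-3.29%

Realised HPR = (P1 + D1 − P0) / P0 = (218.67 + 1.76 − 217.03) / 217.03 = 3.40 / 217.03 = 1.5666%
MRP = 9.4% − 1.7% = 7.70%
CAPM required = R_f + β·MRP = 1.7% + 0.41 × 7.7% = 4.8570%
α = realised − required = 1.5666% − 4.8570% = -3.29%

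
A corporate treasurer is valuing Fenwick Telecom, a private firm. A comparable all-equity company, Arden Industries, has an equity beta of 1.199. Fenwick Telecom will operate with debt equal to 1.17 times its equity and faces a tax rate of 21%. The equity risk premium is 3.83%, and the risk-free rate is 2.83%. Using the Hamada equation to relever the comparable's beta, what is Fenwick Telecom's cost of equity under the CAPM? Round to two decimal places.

11.67%

β_L = β_U × [1 + (1 − t)(D/E)] = 1.199 × [1 + (1 − 0.21) × 1.17]
    = 1.199 × [1 + 0.79 × 1.17] = 1.199 × 1.9243 = 2.3072
E(R) = R_f + β_L × MRP = 2.83% + 2.3072 × 3.83% = 11.67%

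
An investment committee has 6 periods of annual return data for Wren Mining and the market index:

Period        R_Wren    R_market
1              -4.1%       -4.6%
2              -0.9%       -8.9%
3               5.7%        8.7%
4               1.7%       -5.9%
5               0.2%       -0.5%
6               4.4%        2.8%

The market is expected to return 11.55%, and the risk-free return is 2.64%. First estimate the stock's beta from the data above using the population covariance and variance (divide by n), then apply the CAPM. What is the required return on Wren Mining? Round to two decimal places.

Mean R_i = (-4.1 − 0.9 + 5.7 + 1.7 + 0.2 + 4.4) / 6 = 1.1667%
Mean R_m = (-4.6 − 8.9 + 8.7 − 5.9 − 0.5 + 2.8) / 6 = -1.4000%
Σ(R_i − R̄_i)(R_m − R̄_m) = 88.4500  ⇒  Cov = 88.4500 / 6 = 14.7417
Σ(R_m − R̄_m)² = 207.2000  ⇒  Var(R_m) = 207.2000 / 6 = 34.5333
β = Cov / Var(R_m) = 14.7417 / 34.5333 = 0.4269
MRP = 11.55% − 2.64% = 8.91%
E(R) = R_f + β × MRP = 2.64% + 0.4269 × 8.91% = 6.44%

6.44%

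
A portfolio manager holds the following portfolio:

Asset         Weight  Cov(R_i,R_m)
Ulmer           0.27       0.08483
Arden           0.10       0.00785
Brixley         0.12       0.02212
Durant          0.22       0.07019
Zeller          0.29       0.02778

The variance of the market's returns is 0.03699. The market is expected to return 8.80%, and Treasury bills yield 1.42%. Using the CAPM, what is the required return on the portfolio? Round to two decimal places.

11.36%

β_Ulmer = 0.08483 / 0.03699 = 2.2933
β_Arden = 0.00785 / 0.03699 = 0.2122
β_Brixley = 0.02212 / 0.03699 = 0.5980
β_Durant = 0.07019 / 0.03699 = 1.8975
β_Zeller = 0.02778 / 0.03699 = 0.7510
β_P = Σ w_i β_i = 0.27×2.2933 + 0.10×0.2122 + 0.12×0.5980 + 0.22×1.8975 + 0.29×0.7510 = 1.3474
MRP = 8.80% − 1.42% = 7.38%
E(R_P) = R_f + β_P × MRP = 1.42% + 1.3474 × 7.38% = 11.36%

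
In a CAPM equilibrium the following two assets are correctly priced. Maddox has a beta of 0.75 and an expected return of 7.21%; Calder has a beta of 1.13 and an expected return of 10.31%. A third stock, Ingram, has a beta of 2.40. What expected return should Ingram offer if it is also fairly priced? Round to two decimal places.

MRP (SML slope) = (10.31% − 7.21%) / (1.13 − 0.75) = 3.10% / 0.38 = 8.1579%
R_f (intercept) = 7.21% − 0.75 × 8.1579% = 1.0916%
E(R_Ingram) = R_f + β × MRP = 1.0916% + 2.40 × 8.1579% = 20.67%

20.67%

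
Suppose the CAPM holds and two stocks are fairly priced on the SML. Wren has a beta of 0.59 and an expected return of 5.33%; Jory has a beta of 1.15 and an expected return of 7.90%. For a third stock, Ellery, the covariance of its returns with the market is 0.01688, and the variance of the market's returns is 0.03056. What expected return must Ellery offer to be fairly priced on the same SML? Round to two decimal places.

5.16%

MRP = (7.90% − 5.33%) / (1.15 − 0.59) = 4.5893%
R_f = 5.33% − 0.59 × 4.5893% = 2.6223%
β_Ellery = Cov / Var(R_m) = 0.01688 / 0.03056 = 0.5524
E(R_Ellery) = R_f + β × MRP = 2.6223% + 0.5524 × 4.5893% = 5.16%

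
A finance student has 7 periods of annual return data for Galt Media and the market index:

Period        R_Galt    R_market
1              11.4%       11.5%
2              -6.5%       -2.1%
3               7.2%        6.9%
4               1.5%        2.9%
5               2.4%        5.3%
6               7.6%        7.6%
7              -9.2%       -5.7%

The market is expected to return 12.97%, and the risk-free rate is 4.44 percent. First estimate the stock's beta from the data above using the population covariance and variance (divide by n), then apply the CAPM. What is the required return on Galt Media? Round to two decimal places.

15.23%

Mean R_i = (11.4 − 6.5 + 7.2 + 1.5 + 2.4 + 7.6 − 9.2) / 7 = 2.0571%
Mean R_m = (11.5 − 2.1 + 6.9 + 2.9 + 5.3 + 7.6 − 5.7) / 7 = 3.7714%
Σ(R_i − R̄_i)(R_m − R̄_m) = 267.3914  ⇒  Cov = 267.3914 / 7 = 38.1988
Σ(R_m − R̄_m)² = 211.4543  ⇒  Var(R_m) = 211.4543 / 7 = 30.2078
β = Cov / Var(R_m) = 38.1988 / 30.2078 = 1.2645
MRP = 12.97% − 4.44% = 8.53%
E(R) = R_f + β × MRP = 4.44% + 1.2645 × 8.53% = 15.23%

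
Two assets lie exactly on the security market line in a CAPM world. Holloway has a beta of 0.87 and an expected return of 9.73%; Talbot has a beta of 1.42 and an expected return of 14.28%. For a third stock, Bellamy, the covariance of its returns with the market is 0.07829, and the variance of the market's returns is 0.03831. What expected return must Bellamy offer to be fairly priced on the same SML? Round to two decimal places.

19.44%

MRP = (14.28% − 9.73%) / (1.42 − 0.87) = 8.2727%
R_f = 9.73% − 0.87 × 8.2727% = 2.5328%
β_Bellamy = Cov / Var(R_m) = 0.07829 / 0.03831 = 2.0436
E(R_Bellamy) = R_f + β × MRP = 2.5328% + 2.0436 × 8.2727% = 19.44%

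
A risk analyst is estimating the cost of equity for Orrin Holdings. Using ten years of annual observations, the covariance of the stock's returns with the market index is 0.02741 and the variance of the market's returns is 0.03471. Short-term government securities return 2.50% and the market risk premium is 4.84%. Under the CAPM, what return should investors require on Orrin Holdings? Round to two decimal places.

6.32%

β = Cov(R_i, R_m) / Var(R_m) = 0.02741 / 0.03471 = 0.7897
E(R) = R_f + β × MRP = 2.50% + 0.7897 × 4.84% = 6.32%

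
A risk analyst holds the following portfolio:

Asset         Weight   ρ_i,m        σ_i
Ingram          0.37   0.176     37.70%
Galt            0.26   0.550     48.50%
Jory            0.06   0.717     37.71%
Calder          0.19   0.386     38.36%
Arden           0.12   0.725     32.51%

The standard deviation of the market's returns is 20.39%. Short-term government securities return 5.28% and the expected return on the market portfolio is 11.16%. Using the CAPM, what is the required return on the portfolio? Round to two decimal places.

β_Ingram = 0.176 × 37.70% / 20.39% = 0.3254
β_Galt = 0.550 × 48.50% / 20.39% = 1.3082
β_Jory = 0.717 × 37.71% / 20.39% = 1.3260
β_Calder = 0.386 × 38.36% / 20.39% = 0.7262
β_Arden = 0.725 × 32.51% / 20.39% = 1.1559
β_P = Σ w_i β_i = 0.37×0.3254 + 0.26×1.3082 + 0.06×1.3260 + 0.19×0.7262 + 0.12×1.1559 = 0.8168
MRP = 11.16% − 5.28% = 5.88%
E(R_P) = R_f + β_P × MRP = 5.28% + 0.8168 × 5.88% = 10.08%

10.08%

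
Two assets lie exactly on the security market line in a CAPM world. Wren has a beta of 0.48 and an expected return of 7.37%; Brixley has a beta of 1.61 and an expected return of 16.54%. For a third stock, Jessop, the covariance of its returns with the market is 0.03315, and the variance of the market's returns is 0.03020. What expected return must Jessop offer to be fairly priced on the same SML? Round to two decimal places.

MRP = (16.54% − 7.37%) / (1.61 − 0.48) = 8.1150%
R_f = 7.37% − 0.48 × 8.1150% = 3.4748%
β_Jessop = Cov / Var(R_m) = 0.03315 / 0.03020 = 1.0977
E(R_Jessop) = R_f + β × MRP = 3.4748% + 1.0977 × 8.1150% = 12.38%

12.38%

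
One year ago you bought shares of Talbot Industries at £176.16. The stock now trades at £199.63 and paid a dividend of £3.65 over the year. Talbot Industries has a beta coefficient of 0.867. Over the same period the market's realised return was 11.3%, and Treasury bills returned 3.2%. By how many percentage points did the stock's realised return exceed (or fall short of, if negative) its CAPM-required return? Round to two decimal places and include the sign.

+5.17%

Realised HPR = (P1 + D1 − P0) / P0 = (199.63 + 3.65 − 176.16) / 176.16 = 27.12 / 176.16 = 15.3951%
MRP = 11.3% − 3.2% = 8.10%
CAPM required = R_f + β·MRP = 3.2% + 0.867 × 8.1% = 10.2227%
α = realised − required = 15.3951% − 10.2227% = +5.17%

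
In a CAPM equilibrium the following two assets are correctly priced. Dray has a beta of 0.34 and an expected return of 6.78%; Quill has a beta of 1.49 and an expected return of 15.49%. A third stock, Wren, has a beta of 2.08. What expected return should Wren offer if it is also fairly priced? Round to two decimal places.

19.96%

MRP (SML slope) = (15.49% − 6.78%) / (1.49 − 0.34) = 8.71% / 1.15 = 7.5739%
R_f (intercept) = 6.78% − 0.34 × 7.5739% = 4.2049%
E(R_Wren) = R_f + β × MRP = 4.2049% + 2.08 × 7.5739% = 19.96%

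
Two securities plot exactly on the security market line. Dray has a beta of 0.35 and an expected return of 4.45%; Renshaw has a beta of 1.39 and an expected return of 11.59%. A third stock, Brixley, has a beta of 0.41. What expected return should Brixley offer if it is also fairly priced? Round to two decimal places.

4.86%

MRP (SML slope) = (11.59% − 4.45%) / (1.39 − 0.35) = 7.14% / 1.04 = 6.8654%
R_f (intercept) = 4.45% − 0.35 × 6.8654% = 2.0471%
E(R_Brixley) = R_f + β × MRP = 2.0471% + 0.41 × 6.8654% = 4.86%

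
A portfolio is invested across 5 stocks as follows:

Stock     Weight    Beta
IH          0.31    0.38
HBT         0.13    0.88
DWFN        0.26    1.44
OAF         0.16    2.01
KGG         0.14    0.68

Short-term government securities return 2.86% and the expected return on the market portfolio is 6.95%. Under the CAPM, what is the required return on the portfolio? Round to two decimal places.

7.05%

β_P = Σ w_i β_i = 0.31×0.38 + 0.13×0.88 + 0.26×1.44 + 0.16×2.01 + 0.14×0.68 = 1.0234
MRP = 6.95% − 2.86% = 4.09%
E(R_P) = R_f + β_P × MRP = 2.86% + 1.0234 × 4.09% = 7.05%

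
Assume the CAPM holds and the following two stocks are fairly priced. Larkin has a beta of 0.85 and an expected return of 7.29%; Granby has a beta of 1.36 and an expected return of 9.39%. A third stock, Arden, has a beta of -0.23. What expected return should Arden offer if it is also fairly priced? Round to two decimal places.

2.84%

MRP (SML slope) = (9.39% − 7.29%) / (1.36 − 0.85) = 2.10% / 0.51 = 4.1176%
R_f (intercept) = 7.29% − 0.85 × 4.1176% = 3.7900%
E(R_Arden) = R_f + β × MRP = 3.7900% + -0.23 × 4.1176% = 2.84%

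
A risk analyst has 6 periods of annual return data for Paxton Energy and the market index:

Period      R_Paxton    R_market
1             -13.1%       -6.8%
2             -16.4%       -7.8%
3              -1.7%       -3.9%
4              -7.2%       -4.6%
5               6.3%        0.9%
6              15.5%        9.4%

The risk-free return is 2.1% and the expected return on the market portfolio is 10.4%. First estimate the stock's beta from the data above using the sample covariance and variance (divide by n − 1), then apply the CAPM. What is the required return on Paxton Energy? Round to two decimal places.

Mean R_i = (-13.1 − 16.4 − 1.7 − 7.2 + 6.3 + 15.5) / 6 = -2.7667%
Mean R_m = (-6.8 − 7.8 − 3.9 − 4.6 + 0.9 + 9.4) / 6 = -2.1333%
Σ(R_i − R̄_i)(R_m − R̄_m) = 372.7067  ⇒  Cov = 372.7067 / 5 = 74.5413
Σ(R_m − R̄_m)² = 205.3133  ⇒  Var(R_m) = 205.3133 / 5 = 41.0627
β = Cov / Var(R_m) = 74.5413 / 41.0627 = 1.8153
MRP = 10.4% − 2.1% = 8.30%
E(R) = R_f + β × MRP = 2.1% + 1.8153 × 8.3% = 17.17%

17.17%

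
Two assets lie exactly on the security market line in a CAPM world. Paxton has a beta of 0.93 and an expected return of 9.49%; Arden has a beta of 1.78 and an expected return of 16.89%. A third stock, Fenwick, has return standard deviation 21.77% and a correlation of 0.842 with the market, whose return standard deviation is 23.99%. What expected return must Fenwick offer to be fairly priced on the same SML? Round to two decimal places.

8.05%

MRP = (16.89% − 9.49%) / (1.78 − 0.93) = 8.7059%
R_f = 9.49% − 0.93 × 8.7059% = 1.3935%
β_Fenwick = ρ·σ_i/σ_m = 0.842 × 21.77 / 23.99 = 0.7641
E(R_Fenwick) = R_f + β × MRP = 1.3935% + 0.7641 × 8.7059% = 8.05%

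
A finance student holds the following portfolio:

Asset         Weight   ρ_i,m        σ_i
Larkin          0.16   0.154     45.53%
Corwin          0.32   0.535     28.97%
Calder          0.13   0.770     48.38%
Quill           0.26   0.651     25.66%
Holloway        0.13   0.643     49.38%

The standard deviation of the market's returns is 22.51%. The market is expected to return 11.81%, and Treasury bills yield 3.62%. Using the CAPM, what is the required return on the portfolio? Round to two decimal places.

β_Larkin = 0.154 × 45.53% / 22.51% = 0.3115
β_Corwin = 0.535 × 28.97% / 22.51% = 0.6885
β_Calder = 0.770 × 48.38% / 22.51% = 1.6549
β_Quill = 0.651 × 25.66% / 22.51% = 0.7421
β_Holloway = 0.643 × 49.38% / 22.51% = 1.4105
β_P = Σ w_i β_i = 0.16×0.3115 + 0.32×0.6885 + 0.13×1.6549 + 0.26×0.7421 + 0.13×1.4105 = 0.8616
MRP = 11.81% − 3.62% = 8.19%
E(R_P) = R_f + β_P × MRP = 3.62% + 0.8616 × 8.19% = 10.68%

10.68%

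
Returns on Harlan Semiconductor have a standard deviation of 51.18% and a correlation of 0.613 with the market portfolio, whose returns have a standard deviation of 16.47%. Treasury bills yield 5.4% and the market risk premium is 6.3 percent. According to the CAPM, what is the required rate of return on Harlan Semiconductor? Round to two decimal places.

17.40%

β = ρ × σ_i / σ_m = 0.613 × 51.18% / 16.47% = 1.9049
E(R) = 5.4% + 1.9049 × 6.3% = 17.40%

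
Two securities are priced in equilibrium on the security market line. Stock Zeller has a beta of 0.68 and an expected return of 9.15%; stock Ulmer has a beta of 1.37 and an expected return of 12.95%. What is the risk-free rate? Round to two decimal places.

Both satisfy E(R) = R_f + β·MRP, so the slope of the SML is
MRP = (12.95% − 9.15%) / (1.37 − 0.68) = 3.80% / 0.69 = 5.5072%
R_f = E(R_Zeller) − β_Zeller·MRP = 9.15% − 0.68 × 5.5072% = 5.4051%

5.41%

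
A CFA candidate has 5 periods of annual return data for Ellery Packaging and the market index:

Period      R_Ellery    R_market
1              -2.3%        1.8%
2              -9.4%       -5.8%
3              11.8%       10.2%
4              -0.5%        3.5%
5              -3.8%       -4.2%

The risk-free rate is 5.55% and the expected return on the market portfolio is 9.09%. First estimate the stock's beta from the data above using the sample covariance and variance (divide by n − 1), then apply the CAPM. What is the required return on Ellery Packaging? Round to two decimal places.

9.62%

Mean R_i = (-2.3 − 9.4 + 11.8 − 0.5 − 3.8) / 5 = -0.8400%
Mean R_m = (1.8 − 5.8 + 10.2 + 3.5 − 4.2) / 5 = 1.1000%
Σ(R_i − R̄_i)(R_m − R̄_m) = 189.5700  ⇒  Cov = 189.5700 / 4 = 47.3925
Σ(R_m − R̄_m)² = 164.7600  ⇒  Var(R_m) = 164.7600 / 4 = 41.1900
β = Cov / Var(R_m) = 47.3925 / 41.1900 = 1.1506
MRP = 9.09% − 5.55% = 3.54%
E(R) = R_f + β × MRP = 5.55% + 1.1506 × 3.54% = 9.62%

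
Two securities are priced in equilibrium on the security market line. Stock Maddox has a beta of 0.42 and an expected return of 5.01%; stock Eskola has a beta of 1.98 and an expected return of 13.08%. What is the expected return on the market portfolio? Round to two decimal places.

8.01%

Both satisfy E(R) = R_f + β·MRP, so the slope of the SML is
MRP = (13.08% − 5.01%) / (1.98 − 0.42) = 8.07% / 1.56 = 5.1731%
R_f = E(R_Maddox) − β_Maddox·MRP = 5.01% − 0.42 × 5.1731% = 2.8373%
E(R_m) = R_f + MRP = 2.8373% + 5.1731% = 8.01%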